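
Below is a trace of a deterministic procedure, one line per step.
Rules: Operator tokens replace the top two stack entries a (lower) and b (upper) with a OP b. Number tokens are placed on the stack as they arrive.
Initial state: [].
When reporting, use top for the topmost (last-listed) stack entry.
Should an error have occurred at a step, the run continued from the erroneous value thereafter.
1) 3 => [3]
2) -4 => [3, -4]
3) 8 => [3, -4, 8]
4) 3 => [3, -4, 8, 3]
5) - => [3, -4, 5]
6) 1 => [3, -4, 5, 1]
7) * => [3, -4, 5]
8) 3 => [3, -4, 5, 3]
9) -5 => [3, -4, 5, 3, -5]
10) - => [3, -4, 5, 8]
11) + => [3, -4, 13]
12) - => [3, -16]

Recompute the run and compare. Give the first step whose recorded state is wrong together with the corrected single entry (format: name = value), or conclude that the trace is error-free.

Recomputing the run from the initial state:
step 1: [3]
step 2: [3, -4]
step 3: [3, -4, 8]
step 4: [3, -4, 8, 3]
step 5: [3, -4, 5]
step 6: [3, -4, 5, 1]
step 7: [3, -4, 5]
step 8: [3, -4, 5, 3]
step 9: [3, -4, 5, 3, -5]
step 10: [3, -4, 5, 8]
step 11: [3, -4, 13]
step 12: [3, -17]
The first disagreement with the trace is at step 12, where the value should be top = -17.

step 12, top = -17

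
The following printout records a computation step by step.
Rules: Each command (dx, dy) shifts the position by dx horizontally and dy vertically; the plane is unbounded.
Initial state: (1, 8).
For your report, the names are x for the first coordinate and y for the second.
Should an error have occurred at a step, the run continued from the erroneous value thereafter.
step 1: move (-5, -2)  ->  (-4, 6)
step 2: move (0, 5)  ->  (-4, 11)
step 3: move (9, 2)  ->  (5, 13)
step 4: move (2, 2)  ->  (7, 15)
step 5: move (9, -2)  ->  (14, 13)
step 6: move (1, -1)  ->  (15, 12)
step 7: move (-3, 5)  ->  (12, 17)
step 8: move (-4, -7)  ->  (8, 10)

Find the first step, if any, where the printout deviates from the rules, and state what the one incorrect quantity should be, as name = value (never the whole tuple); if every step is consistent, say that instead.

Step 1: x = 1 + (-5) = -4, y = 8 + (-2) = 6 — same as recorded.
Step 2: x = -4 + (0) = -4, y = 6 + (5) = 11 — in agreement.
Step 3: x = -4 + (9) = 5, y = 11 + (2) = 13 — checks out.
Step 4: x = 5 + (2) = 7, y = 13 + (2) = 15 — agrees with the printout.
Step 5: x = 7 + (9) = 16, y = 15 + (-2) = 13 — the printout disagrees here.
That makes step 5 the first incorrect line — x = 16 is what it should show.

step 5, x = 16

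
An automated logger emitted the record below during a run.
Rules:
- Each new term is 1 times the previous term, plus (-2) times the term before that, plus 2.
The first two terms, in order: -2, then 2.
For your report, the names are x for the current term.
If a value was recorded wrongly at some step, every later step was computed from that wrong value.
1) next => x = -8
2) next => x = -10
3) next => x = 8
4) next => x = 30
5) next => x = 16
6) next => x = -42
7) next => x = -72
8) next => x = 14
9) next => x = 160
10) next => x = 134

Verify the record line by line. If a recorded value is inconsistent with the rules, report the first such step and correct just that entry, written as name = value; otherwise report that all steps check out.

step 1, x = 8

Step 1: x = 1*(2) + (-2)*(-2) + (2) = 8 — a discrepancy with the record.
Step 1 is the first one off; corrected, x = 8.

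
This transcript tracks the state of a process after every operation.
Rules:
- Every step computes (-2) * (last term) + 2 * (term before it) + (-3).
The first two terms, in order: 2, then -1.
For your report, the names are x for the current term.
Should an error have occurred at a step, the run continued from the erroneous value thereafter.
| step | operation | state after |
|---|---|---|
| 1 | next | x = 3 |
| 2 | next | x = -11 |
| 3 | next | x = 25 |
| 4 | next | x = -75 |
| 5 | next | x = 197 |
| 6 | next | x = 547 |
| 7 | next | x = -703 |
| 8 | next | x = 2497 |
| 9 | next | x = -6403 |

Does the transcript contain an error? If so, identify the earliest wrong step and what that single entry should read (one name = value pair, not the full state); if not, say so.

step 6, x = -547

step 1: x = -2*(-1) + (2)*(2) + (-3) = 3 -> no discrepancy
step 2: x = -2*(3) + (2)*(-1) + (-3) = -11 -> checks out
step 3: x = -2*(-11) + (2)*(3) + (-3) = 25 -> same as recorded
step 4: x = -2*(25) + (2)*(-11) + (-3) = -75 -> same as recorded
step 5: x = -2*(-75) + (2)*(25) + (-3) = 197 -> verified
step 6: x = -2*(197) + (2)*(-75) + (-3) = -547 -> the transcript has a different value
First incorrect step: 6; the correct value is x = -547.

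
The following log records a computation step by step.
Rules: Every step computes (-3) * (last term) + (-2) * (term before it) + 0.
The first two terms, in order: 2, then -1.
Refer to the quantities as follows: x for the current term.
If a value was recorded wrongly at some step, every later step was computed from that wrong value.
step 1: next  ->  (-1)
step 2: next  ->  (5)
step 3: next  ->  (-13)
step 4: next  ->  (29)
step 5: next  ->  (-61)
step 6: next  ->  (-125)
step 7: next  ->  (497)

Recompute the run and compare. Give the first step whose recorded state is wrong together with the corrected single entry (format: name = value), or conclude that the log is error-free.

Step 1: x = -3*(-1) + (-2)*(2) + (0) = -1 — in agreement.
Step 2: x = -3*(-1) + (-2)*(-1) + (0) = 5 — verified.
Step 3: x = -3*(5) + (-2)*(-1) + (0) = -13 — confirmed correct.
Step 4: x = -3*(-13) + (-2)*(5) + (0) = 29 — same as recorded.
Step 5: x = -3*(29) + (-2)*(-13) + (0) = -61 — no discrepancy.
Step 6: x = -3*(-61) + (-2)*(29) + (0) = 125 — the log disagrees here.
That makes step 6 the first incorrect line — x = 125 is what it should show.

step 6, x = 125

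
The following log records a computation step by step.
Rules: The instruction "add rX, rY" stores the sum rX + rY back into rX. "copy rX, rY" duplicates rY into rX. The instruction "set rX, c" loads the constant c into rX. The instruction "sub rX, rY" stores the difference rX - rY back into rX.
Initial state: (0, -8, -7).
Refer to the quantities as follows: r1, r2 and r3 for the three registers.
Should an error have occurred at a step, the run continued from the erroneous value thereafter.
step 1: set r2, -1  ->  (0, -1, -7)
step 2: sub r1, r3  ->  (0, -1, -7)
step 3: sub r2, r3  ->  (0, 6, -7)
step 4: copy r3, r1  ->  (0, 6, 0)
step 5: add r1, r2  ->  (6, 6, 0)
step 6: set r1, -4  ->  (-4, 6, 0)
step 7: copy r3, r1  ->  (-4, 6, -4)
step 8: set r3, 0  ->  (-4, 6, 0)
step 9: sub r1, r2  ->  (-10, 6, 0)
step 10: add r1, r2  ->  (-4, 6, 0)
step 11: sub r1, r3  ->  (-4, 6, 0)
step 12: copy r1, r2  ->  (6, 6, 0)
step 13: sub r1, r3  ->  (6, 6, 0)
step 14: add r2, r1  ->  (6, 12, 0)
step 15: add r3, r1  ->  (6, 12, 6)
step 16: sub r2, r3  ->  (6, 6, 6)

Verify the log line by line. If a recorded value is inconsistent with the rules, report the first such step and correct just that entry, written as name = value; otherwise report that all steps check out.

step 2, r1 = 7

1. r2 = -1 (agrees with the log)
2. r1 = 0 - -7 = 7 (this is not what the log shows)
First deviation found at step 2; the corrected entry is r1 = 7.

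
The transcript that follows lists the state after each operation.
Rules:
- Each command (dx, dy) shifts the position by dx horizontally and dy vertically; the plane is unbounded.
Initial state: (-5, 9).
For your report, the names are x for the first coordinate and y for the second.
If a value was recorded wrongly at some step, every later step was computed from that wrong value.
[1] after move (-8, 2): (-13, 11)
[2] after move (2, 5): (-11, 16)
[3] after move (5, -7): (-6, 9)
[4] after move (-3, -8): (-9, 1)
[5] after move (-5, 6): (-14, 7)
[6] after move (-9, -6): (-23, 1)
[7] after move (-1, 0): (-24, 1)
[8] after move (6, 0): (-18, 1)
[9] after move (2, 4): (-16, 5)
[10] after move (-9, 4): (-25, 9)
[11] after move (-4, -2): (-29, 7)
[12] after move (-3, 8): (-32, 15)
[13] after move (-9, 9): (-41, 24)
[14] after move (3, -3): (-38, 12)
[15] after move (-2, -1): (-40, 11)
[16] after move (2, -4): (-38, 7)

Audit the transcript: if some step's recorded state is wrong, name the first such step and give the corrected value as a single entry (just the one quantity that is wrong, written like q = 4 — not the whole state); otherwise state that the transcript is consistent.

step 1: x = -5 + (-8) = -13, y = 9 + (2) = 11 -> same as recorded
step 2: x = -13 + (2) = -11, y = 11 + (5) = 16 -> agrees with the transcript
step 3: x = -11 + (5) = -6, y = 16 + (-7) = 9 -> same as recorded
step 4: x = -6 + (-3) = -9, y = 9 + (-8) = 1 -> consistent with the transcript
step 5: x = -9 + (-5) = -14, y = 1 + (6) = 7 -> checks out
step 6: x = -14 + (-9) = -23, y = 7 + (-6) = 1 -> exactly as logged
step 7: x = -23 + (-1) = -24, y = 1 + (0) = 1 -> agrees with the transcript
step 8: x = -24 + (6) = -18, y = 1 + (0) = 1 -> same as recorded
step 9: x = -18 + (2) = -16, y = 1 + (4) = 5 -> in agreement
step 10: x = -16 + (-9) = -25, y = 5 + (4) = 9 -> no discrepancy
step 11: x = -25 + (-4) = -29, y = 9 + (-2) = 7 -> no discrepancy
step 12: x = -29 + (-3) = -32, y = 7 + (8) = 15 -> no discrepancy
step 13: x = -32 + (-9) = -41, y = 15 + (9) = 24 -> same as recorded
step 14: x = -41 + (3) = -38, y = 24 + (-3) = 21 -> a discrepancy with the transcript
Step 14 is the first one off; corrected, y = 21.

step 14, y = 21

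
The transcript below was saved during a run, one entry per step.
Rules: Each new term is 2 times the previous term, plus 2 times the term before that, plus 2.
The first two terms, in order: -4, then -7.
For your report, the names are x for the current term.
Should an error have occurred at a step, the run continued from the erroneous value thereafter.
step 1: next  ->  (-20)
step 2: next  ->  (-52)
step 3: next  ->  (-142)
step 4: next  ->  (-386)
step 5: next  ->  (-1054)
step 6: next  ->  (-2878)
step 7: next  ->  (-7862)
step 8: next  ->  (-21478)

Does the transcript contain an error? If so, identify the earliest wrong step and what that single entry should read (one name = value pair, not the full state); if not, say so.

no error

1. x = 2*(-7) + (2)*(-4) + (2) = -20 (in agreement)
2. x = 2*(-20) + (2)*(-7) + (2) = -52 (confirmed correct)
3. x = 2*(-52) + (2)*(-20) + (2) = -142 (checks out)
4. x = 2*(-142) + (2)*(-52) + (2) = -386 (verified)
5. x = 2*(-386) + (2)*(-142) + (2) = -1054 (checks out)
6. x = 2*(-1054) + (2)*(-386) + (2) = -2878 (no discrepancy)
7. x = 2*(-2878) + (2)*(-1054) + (2) = -7862 (in agreement)
8. x = 2*(-7862) + (2)*(-2878) + (2) = -21478 (confirmed correct)
The recomputation confirms every line.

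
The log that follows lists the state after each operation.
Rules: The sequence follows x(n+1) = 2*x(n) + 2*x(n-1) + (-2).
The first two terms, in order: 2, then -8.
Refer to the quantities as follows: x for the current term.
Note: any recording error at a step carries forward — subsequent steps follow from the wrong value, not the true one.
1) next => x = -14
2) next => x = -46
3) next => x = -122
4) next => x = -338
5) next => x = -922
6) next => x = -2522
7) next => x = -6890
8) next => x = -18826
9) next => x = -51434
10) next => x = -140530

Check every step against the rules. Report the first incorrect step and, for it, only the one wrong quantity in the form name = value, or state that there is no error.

Step 1: x = 2*(-8) + (2)*(2) + (-2) = -14 — confirmed correct.
Step 2: x = 2*(-14) + (2)*(-8) + (-2) = -46 — verified.
Step 3: x = 2*(-46) + (2)*(-14) + (-2) = -122 — agrees with the log.
Step 4: x = 2*(-122) + (2)*(-46) + (-2) = -338 — same as recorded.
Step 5: x = 2*(-338) + (2)*(-122) + (-2) = -922 — exactly as logged.
Step 6: x = 2*(-922) + (2)*(-338) + (-2) = -2522 — no discrepancy.
Step 7: x = 2*(-2522) + (2)*(-922) + (-2) = -6890 — matches.
Step 8: x = 2*(-6890) + (2)*(-2522) + (-2) = -18826 — same as recorded.
Step 9: x = 2*(-18826) + (2)*(-6890) + (-2) = -51434 — consistent with the log.
Step 10: x = 2*(-51434) + (2)*(-18826) + (-2) = -140522 — the log has a different value.
Conclusion: step 10 carries the first error; the entry should be x = -140522.

step 10, x = -140522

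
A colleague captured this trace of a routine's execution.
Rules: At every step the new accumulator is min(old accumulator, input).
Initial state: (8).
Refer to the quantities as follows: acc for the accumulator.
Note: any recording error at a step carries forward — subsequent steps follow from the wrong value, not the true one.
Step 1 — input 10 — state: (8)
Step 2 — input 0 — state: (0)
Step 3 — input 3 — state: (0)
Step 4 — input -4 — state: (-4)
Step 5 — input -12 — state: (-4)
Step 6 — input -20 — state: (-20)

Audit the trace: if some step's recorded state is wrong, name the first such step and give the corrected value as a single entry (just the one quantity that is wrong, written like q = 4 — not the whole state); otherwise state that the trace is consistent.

step 5, acc = -12

step 1: acc = min(8, 10) = 8 -> exactly as logged
step 2: acc = min(8, 0) = 0 -> same as recorded
step 3: acc = min(0, 3) = 0 -> verified
step 4: acc = min(0, -4) = -4 -> confirmed correct
step 5: acc = min(-4, -12) = -12 -> a discrepancy with the trace
First incorrect step: 5; the correct value is acc = -12.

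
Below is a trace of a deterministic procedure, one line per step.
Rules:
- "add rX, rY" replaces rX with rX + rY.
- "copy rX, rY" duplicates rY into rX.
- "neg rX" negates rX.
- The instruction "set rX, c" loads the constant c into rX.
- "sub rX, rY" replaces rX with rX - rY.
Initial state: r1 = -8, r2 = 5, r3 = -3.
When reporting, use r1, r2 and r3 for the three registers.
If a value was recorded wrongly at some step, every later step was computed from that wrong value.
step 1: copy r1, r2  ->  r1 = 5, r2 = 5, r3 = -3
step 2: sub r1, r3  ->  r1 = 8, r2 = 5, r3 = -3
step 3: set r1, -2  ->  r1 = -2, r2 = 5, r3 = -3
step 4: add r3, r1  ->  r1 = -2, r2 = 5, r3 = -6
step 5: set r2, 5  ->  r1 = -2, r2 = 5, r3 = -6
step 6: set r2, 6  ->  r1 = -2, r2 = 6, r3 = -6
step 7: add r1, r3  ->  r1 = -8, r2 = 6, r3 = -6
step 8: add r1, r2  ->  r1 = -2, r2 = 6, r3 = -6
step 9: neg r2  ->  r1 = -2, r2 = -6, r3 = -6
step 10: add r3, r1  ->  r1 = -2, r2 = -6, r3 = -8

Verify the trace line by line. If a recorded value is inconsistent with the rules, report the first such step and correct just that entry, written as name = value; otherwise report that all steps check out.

step 4, r3 = -5

Recomputing the run from the initial state:
step 1: r1 = 5, r2 = 5, r3 = -3
step 2: r1 = 8, r2 = 5, r3 = -3
step 3: r1 = -2, r2 = 5, r3 = -3
step 4: r1 = -2, r2 = 5, r3 = -5
step 5: r1 = -2, r2 = 5, r3 = -5
step 6: r1 = -2, r2 = 6, r3 = -5
step 7: r1 = -7, r2 = 6, r3 = -5
step 8: r1 = -1, r2 = 6, r3 = -5
step 9: r1 = -1, r2 = -6, r3 = -5
step 10: r1 = -1, r2 = -6, r3 = -6
The first disagreement with the trace is at step 4, where the value should be r3 = -5.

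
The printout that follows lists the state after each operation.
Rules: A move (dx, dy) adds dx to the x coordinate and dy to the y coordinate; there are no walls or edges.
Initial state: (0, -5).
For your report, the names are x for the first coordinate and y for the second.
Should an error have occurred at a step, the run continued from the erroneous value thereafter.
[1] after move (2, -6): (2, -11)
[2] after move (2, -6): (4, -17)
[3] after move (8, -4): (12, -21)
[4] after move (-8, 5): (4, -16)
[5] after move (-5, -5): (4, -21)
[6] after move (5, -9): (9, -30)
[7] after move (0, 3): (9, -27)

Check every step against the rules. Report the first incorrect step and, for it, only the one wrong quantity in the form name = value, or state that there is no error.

Recomputing the run from the initial state:
step 1: x = 2, y = -11
step 2: x = 4, y = -17
step 3: x = 12, y = -21
step 4: x = 4, y = -16
step 5: x = -1, y = -21
step 6: x = 4, y = -30
step 7: x = 4, y = -27
The first disagreement with the printout is at step 5, where the value should be x = -1.

step 5, x = -1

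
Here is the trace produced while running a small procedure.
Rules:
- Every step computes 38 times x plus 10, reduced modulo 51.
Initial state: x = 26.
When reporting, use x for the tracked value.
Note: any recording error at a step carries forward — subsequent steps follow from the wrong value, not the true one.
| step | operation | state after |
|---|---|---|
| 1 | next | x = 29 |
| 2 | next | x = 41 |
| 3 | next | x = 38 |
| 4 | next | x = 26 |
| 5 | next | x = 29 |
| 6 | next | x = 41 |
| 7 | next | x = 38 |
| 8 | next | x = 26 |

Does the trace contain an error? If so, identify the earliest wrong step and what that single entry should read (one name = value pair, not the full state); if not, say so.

Recomputing the run from the initial state:
step 1: x = 29
step 2: x = 41
step 3: x = 38
step 4: x = 26
step 5: x = 29
step 6: x = 41
step 7: x = 38
step 8: x = 26
This matches the trace at every step.

no error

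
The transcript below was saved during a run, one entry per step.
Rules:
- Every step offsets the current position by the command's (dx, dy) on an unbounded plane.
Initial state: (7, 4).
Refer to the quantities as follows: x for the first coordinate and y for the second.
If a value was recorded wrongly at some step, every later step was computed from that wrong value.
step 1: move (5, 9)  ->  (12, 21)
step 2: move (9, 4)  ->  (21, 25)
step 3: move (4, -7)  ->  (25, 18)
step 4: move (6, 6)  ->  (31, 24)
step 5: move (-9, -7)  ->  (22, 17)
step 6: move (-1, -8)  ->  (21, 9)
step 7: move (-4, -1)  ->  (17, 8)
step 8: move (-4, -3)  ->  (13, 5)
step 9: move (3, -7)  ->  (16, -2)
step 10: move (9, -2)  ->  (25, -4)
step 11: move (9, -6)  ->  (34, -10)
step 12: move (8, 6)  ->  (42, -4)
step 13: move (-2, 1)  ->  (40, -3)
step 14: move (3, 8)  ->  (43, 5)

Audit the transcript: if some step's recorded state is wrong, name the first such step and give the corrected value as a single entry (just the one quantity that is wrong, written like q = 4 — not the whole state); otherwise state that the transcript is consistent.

Recomputing the run from the initial state:
step 1: x = 12, y = 13
step 2: x = 21, y = 17
step 3: x = 25, y = 10
step 4: x = 31, y = 16
step 5: x = 22, y = 9
step 6: x = 21, y = 1
step 7: x = 17, y = 0
step 8: x = 13, y = -3
step 9: x = 16, y = -10
step 10: x = 25, y = -12
step 11: x = 34, y = -18
step 12: x = 42, y = -12
step 13: x = 40, y = -11
step 14: x = 43, y = -3
The first disagreement with the transcript is at step 1, where the value should be y = 13.

step 1, y = 13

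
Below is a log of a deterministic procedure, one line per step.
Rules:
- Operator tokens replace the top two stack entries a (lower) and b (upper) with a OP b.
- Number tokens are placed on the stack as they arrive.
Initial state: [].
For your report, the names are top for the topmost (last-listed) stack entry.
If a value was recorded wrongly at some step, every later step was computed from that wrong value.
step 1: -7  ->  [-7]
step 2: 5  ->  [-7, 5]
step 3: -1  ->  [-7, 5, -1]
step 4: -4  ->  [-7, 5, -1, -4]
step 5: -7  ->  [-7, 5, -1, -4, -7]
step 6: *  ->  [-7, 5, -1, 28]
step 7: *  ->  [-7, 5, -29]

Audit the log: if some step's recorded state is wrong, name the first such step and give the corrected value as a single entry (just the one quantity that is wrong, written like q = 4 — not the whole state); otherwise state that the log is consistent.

step 7, top = -28

step 1: push -7: top = -7 -> matches
step 2: push 5: top = 5 -> no discrepancy
step 3: push -1: top = -1 -> consistent with the log
step 4: push -4: top = -4 -> confirmed correct
step 5: push -7: top = -7 -> exactly as logged
step 6: -4 * -7 = 28 -> matches
step 7: -1 * 28 = -28 -> the log has a different value
First incorrect step: 7; the correct value is top = -28.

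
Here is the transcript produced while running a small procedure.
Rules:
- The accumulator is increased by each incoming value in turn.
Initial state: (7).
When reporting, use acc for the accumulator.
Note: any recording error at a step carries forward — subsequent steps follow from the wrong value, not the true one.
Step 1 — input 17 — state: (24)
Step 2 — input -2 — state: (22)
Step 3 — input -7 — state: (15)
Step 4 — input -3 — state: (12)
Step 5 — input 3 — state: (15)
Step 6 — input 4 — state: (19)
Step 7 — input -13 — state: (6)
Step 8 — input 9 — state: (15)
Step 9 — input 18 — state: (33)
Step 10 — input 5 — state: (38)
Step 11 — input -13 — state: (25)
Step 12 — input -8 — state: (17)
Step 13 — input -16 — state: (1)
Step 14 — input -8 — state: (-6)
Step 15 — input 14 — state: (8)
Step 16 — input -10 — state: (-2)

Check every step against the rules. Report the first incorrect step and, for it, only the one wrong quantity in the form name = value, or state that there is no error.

step 14, acc = -7

Recomputing the run from the initial state:
step 1: acc = 24
step 2: acc = 22
step 3: acc = 15
step 4: acc = 12
step 5: acc = 15
step 6: acc = 19
step 7: acc = 6
step 8: acc = 15
step 9: acc = 33
step 10: acc = 38
step 11: acc = 25
step 12: acc = 17
step 13: acc = 1
step 14: acc = -7
step 15: acc = 7
step 16: acc = -3
The first disagreement with the transcript is at step 14, where the value should be acc = -7.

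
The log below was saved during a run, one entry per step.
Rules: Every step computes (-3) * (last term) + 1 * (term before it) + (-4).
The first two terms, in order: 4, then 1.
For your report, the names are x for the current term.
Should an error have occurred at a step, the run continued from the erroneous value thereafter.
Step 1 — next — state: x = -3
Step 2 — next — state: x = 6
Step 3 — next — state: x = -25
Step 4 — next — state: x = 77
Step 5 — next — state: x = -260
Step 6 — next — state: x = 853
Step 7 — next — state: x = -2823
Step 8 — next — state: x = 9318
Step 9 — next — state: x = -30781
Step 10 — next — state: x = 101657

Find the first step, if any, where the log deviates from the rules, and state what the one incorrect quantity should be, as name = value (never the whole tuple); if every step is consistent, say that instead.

no error

Step 1: x = -3*(1) + (1)*(4) + (-4) = -3 — checks out.
Step 2: x = -3*(-3) + (1)*(1) + (-4) = 6 — matches.
Step 3: x = -3*(6) + (1)*(-3) + (-4) = -25 — verified.
Step 4: x = -3*(-25) + (1)*(6) + (-4) = 77 — checks out.
Step 5: x = -3*(77) + (1)*(-25) + (-4) = -260 — agrees with the log.
Step 6: x = -3*(-260) + (1)*(77) + (-4) = 853 — same as recorded.
Step 7: x = -3*(853) + (1)*(-260) + (-4) = -2823 — same as recorded.
Step 8: x = -3*(-2823) + (1)*(853) + (-4) = 9318 — in agreement.
Step 9: x = -3*(9318) + (1)*(-2823) + (-4) = -30781 — confirmed correct.
Step 10: x = -3*(-30781) + (1)*(9318) + (-4) = 101657 — no discrepancy.
The recomputation confirms every line.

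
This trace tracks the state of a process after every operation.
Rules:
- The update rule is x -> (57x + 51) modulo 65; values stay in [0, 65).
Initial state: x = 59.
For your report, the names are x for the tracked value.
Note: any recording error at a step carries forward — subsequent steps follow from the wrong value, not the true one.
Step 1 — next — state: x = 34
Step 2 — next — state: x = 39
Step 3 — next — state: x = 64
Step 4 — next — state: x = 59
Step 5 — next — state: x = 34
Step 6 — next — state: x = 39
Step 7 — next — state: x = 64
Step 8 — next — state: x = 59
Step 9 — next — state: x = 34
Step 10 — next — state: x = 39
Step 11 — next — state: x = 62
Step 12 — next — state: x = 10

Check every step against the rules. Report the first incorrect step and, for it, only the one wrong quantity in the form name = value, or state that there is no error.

step 11, x = 64

Recomputing the run from the initial state:
step 1: x = 34
step 2: x = 39
step 3: x = 64
step 4: x = 59
step 5: x = 34
step 6: x = 39
step 7: x = 64
step 8: x = 59
step 9: x = 34
step 10: x = 39
step 11: x = 64
step 12: x = 59
The first disagreement with the trace is at step 11, where the value should be x = 64.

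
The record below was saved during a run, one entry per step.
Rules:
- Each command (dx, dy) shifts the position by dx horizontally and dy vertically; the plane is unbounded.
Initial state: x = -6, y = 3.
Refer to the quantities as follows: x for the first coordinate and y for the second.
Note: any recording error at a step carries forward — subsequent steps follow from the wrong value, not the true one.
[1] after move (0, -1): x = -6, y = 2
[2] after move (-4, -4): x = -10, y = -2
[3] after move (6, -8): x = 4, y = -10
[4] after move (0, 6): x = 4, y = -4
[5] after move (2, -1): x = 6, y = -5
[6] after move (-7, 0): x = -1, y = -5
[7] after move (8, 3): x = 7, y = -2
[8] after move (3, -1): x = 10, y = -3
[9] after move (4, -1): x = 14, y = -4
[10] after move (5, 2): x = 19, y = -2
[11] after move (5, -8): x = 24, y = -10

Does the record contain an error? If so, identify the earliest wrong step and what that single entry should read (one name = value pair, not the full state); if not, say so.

Recomputing the run from the initial state:
step 1: x = -6, y = 2
step 2: x = -10, y = -2
step 3: x = -4, y = -10
step 4: x = -4, y = -4
step 5: x = -2, y = -5
step 6: x = -9, y = -5
step 7: x = -1, y = -2
step 8: x = 2, y = -3
step 9: x = 6, y = -4
step 10: x = 11, y = -2
step 11: x = 16, y = -10
The first disagreement with the record is at step 3, where the value should be x = -4.

step 3, x = -4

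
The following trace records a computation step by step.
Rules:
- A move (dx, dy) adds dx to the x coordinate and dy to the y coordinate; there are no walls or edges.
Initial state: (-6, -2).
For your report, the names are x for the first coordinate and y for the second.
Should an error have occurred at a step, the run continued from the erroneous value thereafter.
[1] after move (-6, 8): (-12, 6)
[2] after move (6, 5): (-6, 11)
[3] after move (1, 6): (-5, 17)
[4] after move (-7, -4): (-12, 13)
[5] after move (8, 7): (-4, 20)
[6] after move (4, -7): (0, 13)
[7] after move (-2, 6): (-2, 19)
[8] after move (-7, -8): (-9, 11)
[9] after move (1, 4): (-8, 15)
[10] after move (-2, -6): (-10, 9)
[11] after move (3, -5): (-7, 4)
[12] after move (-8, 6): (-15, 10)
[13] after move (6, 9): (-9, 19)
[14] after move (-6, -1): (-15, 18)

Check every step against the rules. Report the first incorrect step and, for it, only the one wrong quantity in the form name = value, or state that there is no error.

Step 1: x = -6 + (-6) = -12, y = -2 + (8) = 6 — same as recorded.
Step 2: x = -12 + (6) = -6, y = 6 + (5) = 11 — same as recorded.
Step 3: x = -6 + (1) = -5, y = 11 + (6) = 17 — in agreement.
Step 4: x = -5 + (-7) = -12, y = 17 + (-4) = 13 — matches.
Step 5: x = -12 + (8) = -4, y = 13 + (7) = 20 — agrees with the trace.
Step 6: x = -4 + (4) = 0, y = 20 + (-7) = 13 — in agreement.
Step 7: x = 0 + (-2) = -2, y = 13 + (6) = 19 — exactly as logged.
Step 8: x = -2 + (-7) = -9, y = 19 + (-8) = 11 — same as recorded.
Step 9: x = -9 + (1) = -8, y = 11 + (4) = 15 — confirmed correct.
Step 10: x = -8 + (-2) = -10, y = 15 + (-6) = 9 — matches.
Step 11: x = -10 + (3) = -7, y = 9 + (-5) = 4 — matches.
Step 12: x = -7 + (-8) = -15, y = 4 + (6) = 10 — agrees with the trace.
Step 13: x = -15 + (6) = -9, y = 10 + (9) = 19 — confirmed correct.
Step 14: x = -9 + (-6) = -15, y = 19 + (-1) = 18 — matches.
All steps check out; nothing to correct.

no error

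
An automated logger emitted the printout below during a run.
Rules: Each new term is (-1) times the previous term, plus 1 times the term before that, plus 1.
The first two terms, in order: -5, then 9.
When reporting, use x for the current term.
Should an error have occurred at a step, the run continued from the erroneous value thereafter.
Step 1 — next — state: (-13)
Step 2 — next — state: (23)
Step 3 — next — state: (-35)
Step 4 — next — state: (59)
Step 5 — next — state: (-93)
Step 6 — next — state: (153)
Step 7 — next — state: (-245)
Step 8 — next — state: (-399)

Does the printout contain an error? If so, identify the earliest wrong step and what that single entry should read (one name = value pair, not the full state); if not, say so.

step 8, x = 399

1. x = -1*(9) + (1)*(-5) + (1) = -13 (no discrepancy)
2. x = -1*(-13) + (1)*(9) + (1) = 23 (exactly as logged)
3. x = -1*(23) + (1)*(-13) + (1) = -35 (verified)
4. x = -1*(-35) + (1)*(23) + (1) = 59 (confirmed correct)
5. x = -1*(59) + (1)*(-35) + (1) = -93 (exactly as logged)
6. x = -1*(-93) + (1)*(59) + (1) = 153 (in agreement)
7. x = -1*(153) + (1)*(-93) + (1) = -245 (matches)
8. x = -1*(-245) + (1)*(153) + (1) = 399 (not what was recorded)
The audit stops at step 8: the recorded entry is wrong and should be x = 399.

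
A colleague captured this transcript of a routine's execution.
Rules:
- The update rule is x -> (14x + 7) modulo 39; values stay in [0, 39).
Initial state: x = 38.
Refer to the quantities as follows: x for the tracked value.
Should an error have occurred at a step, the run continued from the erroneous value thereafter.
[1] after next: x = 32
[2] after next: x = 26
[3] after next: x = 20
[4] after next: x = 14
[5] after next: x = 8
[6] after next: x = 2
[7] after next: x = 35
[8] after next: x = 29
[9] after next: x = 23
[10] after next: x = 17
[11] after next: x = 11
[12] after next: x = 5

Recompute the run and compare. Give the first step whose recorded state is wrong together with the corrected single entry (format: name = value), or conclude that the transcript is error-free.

no error

Recomputing the run from the initial state:
step 1: x = 32
step 2: x = 26
step 3: x = 20
step 4: x = 14
step 5: x = 8
step 6: x = 2
step 7: x = 35
step 8: x = 29
step 9: x = 23
step 10: x = 17
step 11: x = 11
step 12: x = 5
This matches the transcript at every step.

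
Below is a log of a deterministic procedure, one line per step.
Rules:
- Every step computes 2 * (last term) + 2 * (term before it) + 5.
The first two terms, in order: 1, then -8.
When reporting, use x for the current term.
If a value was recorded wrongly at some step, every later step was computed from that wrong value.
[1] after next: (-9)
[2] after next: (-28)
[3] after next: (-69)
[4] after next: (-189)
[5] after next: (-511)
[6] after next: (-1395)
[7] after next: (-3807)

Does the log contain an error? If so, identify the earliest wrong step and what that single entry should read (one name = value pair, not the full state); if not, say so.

step 2, x = -29

Recomputing the run from the initial state:
step 1: x = -9
step 2: x = -29
step 3: x = -71
step 4: x = -195
step 5: x = -527
step 6: x = -1439
step 7: x = -3927
The first disagreement with the log is at step 2, where the value should be x = -29.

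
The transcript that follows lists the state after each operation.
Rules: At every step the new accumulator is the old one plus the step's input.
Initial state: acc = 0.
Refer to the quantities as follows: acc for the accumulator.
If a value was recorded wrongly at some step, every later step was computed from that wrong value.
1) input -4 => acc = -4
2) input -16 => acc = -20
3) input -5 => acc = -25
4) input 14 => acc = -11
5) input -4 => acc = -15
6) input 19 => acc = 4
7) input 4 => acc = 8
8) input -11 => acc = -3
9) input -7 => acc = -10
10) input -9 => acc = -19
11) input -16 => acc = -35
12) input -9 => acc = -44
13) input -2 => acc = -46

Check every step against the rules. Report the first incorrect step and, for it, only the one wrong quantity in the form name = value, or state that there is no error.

no error

step 1: acc = 0 + -4 = -4 -> verified
step 2: acc = -4 + -16 = -20 -> agrees with the transcript
step 3: acc = -20 + -5 = -25 -> consistent with the transcript
step 4: acc = -25 + 14 = -11 -> consistent with the transcript
step 5: acc = -11 + -4 = -15 -> exactly as logged
step 6: acc = -15 + 19 = 4 -> in agreement
step 7: acc = 4 + 4 = 8 -> verified
step 8: acc = 8 + -11 = -3 -> verified
step 9: acc = -3 + -7 = -10 -> same as recorded
step 10: acc = -10 + -9 = -19 -> consistent with the transcript
step 11: acc = -19 + -16 = -35 -> same as recorded
step 12: acc = -35 + -9 = -44 -> agrees with the transcript
step 13: acc = -44 + -2 = -46 -> no discrepancy
Each recorded entry agrees with the recomputation.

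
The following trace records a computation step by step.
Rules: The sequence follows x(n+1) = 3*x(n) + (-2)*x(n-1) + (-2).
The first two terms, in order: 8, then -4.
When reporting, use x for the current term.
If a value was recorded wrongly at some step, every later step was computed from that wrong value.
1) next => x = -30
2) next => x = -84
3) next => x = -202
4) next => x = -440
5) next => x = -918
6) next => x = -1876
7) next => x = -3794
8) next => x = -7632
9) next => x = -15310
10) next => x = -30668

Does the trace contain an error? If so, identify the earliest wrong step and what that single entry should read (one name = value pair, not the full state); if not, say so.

Step 1: x = 3*(-4) + (-2)*(8) + (-2) = -30 — consistent with the trace.
Step 2: x = 3*(-30) + (-2)*(-4) + (-2) = -84 — no discrepancy.
Step 3: x = 3*(-84) + (-2)*(-30) + (-2) = -194 — first mismatch against the trace.
The earliest wrong entry is at step 3: it should read x = -194.

step 3, x = -194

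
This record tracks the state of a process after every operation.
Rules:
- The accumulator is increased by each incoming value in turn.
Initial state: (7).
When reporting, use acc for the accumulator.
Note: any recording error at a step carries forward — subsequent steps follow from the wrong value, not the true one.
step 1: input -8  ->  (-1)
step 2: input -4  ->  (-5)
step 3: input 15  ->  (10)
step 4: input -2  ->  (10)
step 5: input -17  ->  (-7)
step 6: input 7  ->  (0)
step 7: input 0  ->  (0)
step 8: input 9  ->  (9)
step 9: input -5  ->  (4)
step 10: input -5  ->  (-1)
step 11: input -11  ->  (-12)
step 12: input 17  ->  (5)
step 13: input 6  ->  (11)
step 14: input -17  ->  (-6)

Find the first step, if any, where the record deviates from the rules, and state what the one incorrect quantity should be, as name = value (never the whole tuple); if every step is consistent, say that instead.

Recomputing the run from the initial state:
step 1: acc = -1
step 2: acc = -5
step 3: acc = 10
step 4: acc = 8
step 5: acc = -9
step 6: acc = -2
step 7: acc = -2
step 8: acc = 7
step 9: acc = 2
step 10: acc = -3
step 11: acc = -14
step 12: acc = 3
step 13: acc = 9
step 14: acc = -8
The first disagreement with the record is at step 4, where the value should be acc = 8.

step 4, acc = 8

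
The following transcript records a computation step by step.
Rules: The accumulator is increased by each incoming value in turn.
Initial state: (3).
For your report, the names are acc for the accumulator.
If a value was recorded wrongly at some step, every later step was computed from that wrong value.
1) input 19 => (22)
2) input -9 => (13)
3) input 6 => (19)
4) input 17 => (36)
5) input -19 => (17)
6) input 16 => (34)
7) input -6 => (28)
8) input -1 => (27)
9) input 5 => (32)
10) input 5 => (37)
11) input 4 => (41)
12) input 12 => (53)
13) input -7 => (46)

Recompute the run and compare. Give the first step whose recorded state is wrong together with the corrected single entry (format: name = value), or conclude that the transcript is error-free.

Step 1: acc = 3 + 19 = 22 — in agreement.
Step 2: acc = 22 + -9 = 13 — matches.
Step 3: acc = 13 + 6 = 19 — exactly as logged.
Step 4: acc = 19 + 17 = 36 — in agreement.
Step 5: acc = 36 + -19 = 17 — matches.
Step 6: acc = 17 + 16 = 33 — the transcript disagrees here.
The earliest wrong entry is at step 6: it should read acc = 33.

step 6, acc = 33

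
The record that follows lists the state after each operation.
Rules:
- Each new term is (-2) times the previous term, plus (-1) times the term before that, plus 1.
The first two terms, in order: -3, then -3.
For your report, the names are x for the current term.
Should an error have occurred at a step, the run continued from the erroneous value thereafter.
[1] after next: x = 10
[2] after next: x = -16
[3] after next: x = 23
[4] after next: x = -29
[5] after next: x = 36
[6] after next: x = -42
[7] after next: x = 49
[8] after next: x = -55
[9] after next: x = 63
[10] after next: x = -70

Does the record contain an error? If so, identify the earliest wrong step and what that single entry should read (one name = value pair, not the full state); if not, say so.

step 1: x = -2*(-3) + (-1)*(-3) + (1) = 10 -> same as recorded
step 2: x = -2*(10) + (-1)*(-3) + (1) = -16 -> checks out
step 3: x = -2*(-16) + (-1)*(10) + (1) = 23 -> confirmed correct
step 4: x = -2*(23) + (-1)*(-16) + (1) = -29 -> agrees with the record
step 5: x = -2*(-29) + (-1)*(23) + (1) = 36 -> confirmed correct
step 6: x = -2*(36) + (-1)*(-29) + (1) = -42 -> confirmed correct
step 7: x = -2*(-42) + (-1)*(36) + (1) = 49 -> no discrepancy
step 8: x = -2*(49) + (-1)*(-42) + (1) = -55 -> verified
step 9: x = -2*(-55) + (-1)*(49) + (1) = 62 -> the record has a different value
The audit stops at step 9: the recorded entry is wrong and should be x = 62.

step 9, x = 62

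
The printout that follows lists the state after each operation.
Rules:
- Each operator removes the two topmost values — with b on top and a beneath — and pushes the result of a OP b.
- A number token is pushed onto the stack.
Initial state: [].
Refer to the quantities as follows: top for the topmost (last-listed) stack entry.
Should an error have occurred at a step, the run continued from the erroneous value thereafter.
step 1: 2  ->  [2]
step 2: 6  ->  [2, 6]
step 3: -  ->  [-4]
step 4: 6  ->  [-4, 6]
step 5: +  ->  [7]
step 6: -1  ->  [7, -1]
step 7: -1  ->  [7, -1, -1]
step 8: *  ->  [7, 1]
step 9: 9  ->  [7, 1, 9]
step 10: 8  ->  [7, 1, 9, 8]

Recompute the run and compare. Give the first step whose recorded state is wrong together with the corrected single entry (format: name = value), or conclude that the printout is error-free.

Recomputing the run from the initial state:
step 1: [2]
step 2: [2, 6]
step 3: [-4]
step 4: [-4, 6]
step 5: [2]
step 6: [2, -1]
step 7: [2, -1, -1]
step 8: [2, 1]
step 9: [2, 1, 9]
step 10: [2, 1, 9, 8]
The first disagreement with the printout is at step 5, where the value should be top = 2.

step 5, top = 2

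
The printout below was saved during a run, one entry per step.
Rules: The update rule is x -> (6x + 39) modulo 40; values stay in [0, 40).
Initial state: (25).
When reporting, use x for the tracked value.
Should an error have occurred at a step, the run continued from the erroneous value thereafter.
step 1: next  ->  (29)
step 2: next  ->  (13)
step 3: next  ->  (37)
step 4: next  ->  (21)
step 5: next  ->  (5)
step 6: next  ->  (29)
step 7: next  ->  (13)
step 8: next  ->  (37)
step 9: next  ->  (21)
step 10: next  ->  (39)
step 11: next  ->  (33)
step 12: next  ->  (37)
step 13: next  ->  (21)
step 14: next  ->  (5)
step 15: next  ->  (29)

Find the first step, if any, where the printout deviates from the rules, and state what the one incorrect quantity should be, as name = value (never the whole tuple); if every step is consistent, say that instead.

1. x = (6*25 + 39) mod 40 = 29 (same as recorded)
2. x = (6*29 + 39) mod 40 = 13 (exactly as logged)
3. x = (6*13 + 39) mod 40 = 37 (no discrepancy)
4. x = (6*37 + 39) mod 40 = 21 (in agreement)
5. x = (6*21 + 39) mod 40 = 5 (consistent with the printout)
6. x = (6*5 + 39) mod 40 = 29 (matches)
7. x = (6*29 + 39) mod 40 = 13 (verified)
8. x = (6*13 + 39) mod 40 = 37 (matches)
9. x = (6*37 + 39) mod 40 = 21 (confirmed correct)
10. x = (6*21 + 39) mod 40 = 5 (this is not what the printout shows)
The audit stops at step 10: the recorded entry is wrong and should be x = 5.

step 10, x = 5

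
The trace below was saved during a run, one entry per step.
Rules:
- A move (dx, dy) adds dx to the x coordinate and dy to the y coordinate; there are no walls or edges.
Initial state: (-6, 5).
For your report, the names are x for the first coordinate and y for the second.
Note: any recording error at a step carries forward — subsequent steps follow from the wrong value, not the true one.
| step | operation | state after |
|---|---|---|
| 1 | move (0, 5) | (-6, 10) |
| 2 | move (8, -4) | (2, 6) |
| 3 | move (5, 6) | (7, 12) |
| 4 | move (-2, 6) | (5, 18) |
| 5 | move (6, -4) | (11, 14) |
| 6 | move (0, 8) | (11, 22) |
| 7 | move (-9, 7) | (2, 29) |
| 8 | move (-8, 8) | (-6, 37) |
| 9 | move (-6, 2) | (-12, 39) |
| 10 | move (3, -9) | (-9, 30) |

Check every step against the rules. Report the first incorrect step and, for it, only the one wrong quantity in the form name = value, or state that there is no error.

no error

1. x = -6 + (0) = -6, y = 5 + (5) = 10 (exactly as logged)
2. x = -6 + (8) = 2, y = 10 + (-4) = 6 (consistent with the trace)
3. x = 2 + (5) = 7, y = 6 + (6) = 12 (same as recorded)
4. x = 7 + (-2) = 5, y = 12 + (6) = 18 (exactly as logged)
5. x = 5 + (6) = 11, y = 18 + (-4) = 14 (no discrepancy)
6. x = 11 + (0) = 11, y = 14 + (8) = 22 (agrees with the trace)
7. x = 11 + (-9) = 2, y = 22 + (7) = 29 (consistent with the trace)
8. x = 2 + (-8) = -6, y = 29 + (8) = 37 (checks out)
9. x = -6 + (-6) = -12, y = 37 + (2) = 39 (agrees with the trace)
10. x = -12 + (3) = -9, y = 39 + (-9) = 30 (verified)
No step deviates from the rules.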